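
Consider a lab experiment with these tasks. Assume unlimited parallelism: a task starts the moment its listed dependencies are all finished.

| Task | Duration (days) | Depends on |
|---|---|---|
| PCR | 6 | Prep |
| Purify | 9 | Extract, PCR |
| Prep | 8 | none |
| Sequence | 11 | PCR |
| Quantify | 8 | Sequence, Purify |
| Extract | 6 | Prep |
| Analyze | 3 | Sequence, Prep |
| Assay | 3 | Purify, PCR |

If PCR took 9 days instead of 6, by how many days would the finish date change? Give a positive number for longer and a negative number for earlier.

3

As given, the longest chain is Prep→PCR→Sequence→Quantify = 8+6+11+8 = 33, so the finish is 33 days.
Since PCR is critical, the +3 change carries straight to that chain (now 36 days).
That remains the longest chain; total 36 days.
Change in finish: 36 − 33 = +3 days.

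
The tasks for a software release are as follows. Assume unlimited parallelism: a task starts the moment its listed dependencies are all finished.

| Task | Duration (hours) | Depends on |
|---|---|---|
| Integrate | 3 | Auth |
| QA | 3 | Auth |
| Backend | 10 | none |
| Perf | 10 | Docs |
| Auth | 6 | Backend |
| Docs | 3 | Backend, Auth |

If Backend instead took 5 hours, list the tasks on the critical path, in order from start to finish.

As given, the longest chain is Backend→Auth→Docs→Perf = 10+6+3+10 = 29, so the finish is 29 hours.
Since Backend is critical, the -5 change carries straight to that chain (now 24 hours).
That remains the longest chain; total 24 hours.

Backend, Auth, Docs, Perf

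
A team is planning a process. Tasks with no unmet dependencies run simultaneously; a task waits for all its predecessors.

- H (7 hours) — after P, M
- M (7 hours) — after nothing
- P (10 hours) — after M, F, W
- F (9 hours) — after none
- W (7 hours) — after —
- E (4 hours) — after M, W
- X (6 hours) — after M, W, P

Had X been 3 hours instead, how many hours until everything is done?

26

As given, the longest chain is F→P→H = 9+10+7 = 26, so the finish is 26 hours.
The longest path through X is only 25 hours, so X has float 1.
The critical path is still F→P→H; finish is now 26 hours.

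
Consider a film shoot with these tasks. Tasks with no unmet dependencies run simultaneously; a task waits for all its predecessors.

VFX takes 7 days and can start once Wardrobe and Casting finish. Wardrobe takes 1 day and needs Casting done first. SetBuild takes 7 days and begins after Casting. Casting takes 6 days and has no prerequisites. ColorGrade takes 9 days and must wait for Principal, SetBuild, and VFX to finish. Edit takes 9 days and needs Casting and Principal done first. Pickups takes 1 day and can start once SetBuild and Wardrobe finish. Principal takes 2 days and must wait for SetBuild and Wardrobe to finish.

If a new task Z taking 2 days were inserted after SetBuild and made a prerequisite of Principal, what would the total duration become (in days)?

Originally the job takes 24 days.
With Z inserted, Principal now waits for max(SetBuild, Wardrobe, Z).
New critical path: Casting→SetBuild→Z→Principal→Edit = 6+7+2+2+9 = 26 ⇒ 26 days.

26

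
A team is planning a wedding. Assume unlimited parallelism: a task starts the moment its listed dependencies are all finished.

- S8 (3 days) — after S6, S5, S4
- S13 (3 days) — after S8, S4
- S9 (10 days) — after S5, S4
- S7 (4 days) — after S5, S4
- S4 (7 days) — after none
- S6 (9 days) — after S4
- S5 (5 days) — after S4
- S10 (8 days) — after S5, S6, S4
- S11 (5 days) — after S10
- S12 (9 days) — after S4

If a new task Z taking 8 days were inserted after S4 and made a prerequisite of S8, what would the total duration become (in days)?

29

Originally the project takes 29 days.
With Z inserted, S8 now waits for max(S6, S5, S4, Z).
New critical path: S4→S6→S10→S11 = 7+9+8+5 = 29 ⇒ 29 days.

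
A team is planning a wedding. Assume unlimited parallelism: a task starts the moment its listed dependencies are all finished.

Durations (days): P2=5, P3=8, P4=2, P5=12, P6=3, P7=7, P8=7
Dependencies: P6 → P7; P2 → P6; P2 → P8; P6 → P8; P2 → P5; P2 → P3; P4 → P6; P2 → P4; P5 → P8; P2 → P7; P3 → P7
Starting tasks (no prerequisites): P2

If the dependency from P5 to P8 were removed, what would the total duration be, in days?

Before: longest chain P2→P5→P8 = 5+12+7 = 24, finish 24.
Without P5→P8, P8's earliest start moves from 17 to 10.
New critical path: P2→P3→P7 = 5+8+7 = 20 ⇒ 20 days.

20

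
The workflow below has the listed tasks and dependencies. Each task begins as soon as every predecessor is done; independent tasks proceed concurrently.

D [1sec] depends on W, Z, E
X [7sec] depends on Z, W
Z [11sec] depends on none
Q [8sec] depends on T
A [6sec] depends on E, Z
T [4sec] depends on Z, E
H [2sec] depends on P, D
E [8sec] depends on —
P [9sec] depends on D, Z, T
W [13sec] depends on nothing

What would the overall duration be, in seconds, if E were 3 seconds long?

The binding path is Z→T→P→H = 11+4+9+2 = 26; finish at 26 seconds.
The longest path through E is only 23 seconds, so E has float 3.
The critical path is still Z→T→P→H; finish is now 26 seconds.

26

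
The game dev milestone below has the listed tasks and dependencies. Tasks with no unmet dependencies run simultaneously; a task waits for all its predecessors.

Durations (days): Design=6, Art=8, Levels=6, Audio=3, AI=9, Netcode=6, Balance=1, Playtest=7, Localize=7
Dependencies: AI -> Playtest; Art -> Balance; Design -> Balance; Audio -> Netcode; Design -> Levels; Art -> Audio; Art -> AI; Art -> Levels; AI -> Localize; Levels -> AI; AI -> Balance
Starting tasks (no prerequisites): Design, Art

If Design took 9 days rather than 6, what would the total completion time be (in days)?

Baseline: Art→Levels→AI→Playtest = 8+6+9+7 = 30 → 30 days.
Design is off the critical path — its longest chain is 28 days, giving 2 of slack.
New critical path: Design→Levels→AI→Playtest = 9+6+9+7 = 31 ⇒ 31 days.

31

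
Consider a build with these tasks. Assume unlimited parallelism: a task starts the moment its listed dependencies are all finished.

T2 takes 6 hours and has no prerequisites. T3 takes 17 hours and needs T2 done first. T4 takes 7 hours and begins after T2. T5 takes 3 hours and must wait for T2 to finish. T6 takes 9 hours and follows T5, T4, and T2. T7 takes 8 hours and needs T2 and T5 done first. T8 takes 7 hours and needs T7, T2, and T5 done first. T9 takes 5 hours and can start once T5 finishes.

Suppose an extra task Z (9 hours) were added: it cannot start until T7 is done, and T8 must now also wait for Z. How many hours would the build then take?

Originally the build takes 24 hours.
With Z inserted, T8 now waits for max(T7, T2, T5, Z).
New critical path: T2→T5→T7→Z→T8 = 6+3+8+9+7 = 33 ⇒ 33 hours.

33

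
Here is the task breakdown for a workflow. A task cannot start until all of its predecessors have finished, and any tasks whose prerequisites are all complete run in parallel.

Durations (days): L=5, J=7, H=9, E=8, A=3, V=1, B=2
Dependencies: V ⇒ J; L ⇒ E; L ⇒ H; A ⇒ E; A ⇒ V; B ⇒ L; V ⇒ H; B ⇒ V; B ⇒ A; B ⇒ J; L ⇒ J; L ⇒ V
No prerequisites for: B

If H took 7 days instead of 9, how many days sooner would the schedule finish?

The binding path is B→L→V→H = 2+5+1+9 = 17; finish at 17 days.
H is on the critical path; changing it to 7 makes that path 15 days.
New critical path: B→L→V→J = 2+5+1+7 = 15 ⇒ 15 days.
Change in finish: 15 − 17 = -2 days.

2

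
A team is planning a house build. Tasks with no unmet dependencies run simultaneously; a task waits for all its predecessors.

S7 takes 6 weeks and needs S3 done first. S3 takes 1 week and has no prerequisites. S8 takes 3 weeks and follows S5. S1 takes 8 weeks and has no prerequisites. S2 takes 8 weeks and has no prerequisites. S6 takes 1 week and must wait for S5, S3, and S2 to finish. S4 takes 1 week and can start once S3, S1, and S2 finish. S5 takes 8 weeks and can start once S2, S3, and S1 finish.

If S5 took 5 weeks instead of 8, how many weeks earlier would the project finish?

Baseline: S1→S5→S8 = 8+8+3 = 19 → 19 weeks.
Since S5 is critical, the -3 change carries straight to that chain (now 16 weeks).
No other chain overtakes it, so the finish is 16 weeks.
Change in finish: 16 − 19 = -3 weeks.

3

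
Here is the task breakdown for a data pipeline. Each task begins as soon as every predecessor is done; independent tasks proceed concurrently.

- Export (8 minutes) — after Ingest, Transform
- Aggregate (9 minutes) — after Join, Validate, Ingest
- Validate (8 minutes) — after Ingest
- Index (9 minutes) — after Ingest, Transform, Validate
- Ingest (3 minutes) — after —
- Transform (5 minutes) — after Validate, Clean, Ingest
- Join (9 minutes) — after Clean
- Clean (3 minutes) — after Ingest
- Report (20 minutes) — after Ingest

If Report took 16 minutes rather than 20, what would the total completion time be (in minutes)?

25

Critical path before the change: Ingest→Validate→Transform→Index = 3+8+5+9 = 25 giving 25 minutes.
Report has 2 minutes of float (longest path through it is 23).
No other chain overtakes it, so the finish is 25 minutes.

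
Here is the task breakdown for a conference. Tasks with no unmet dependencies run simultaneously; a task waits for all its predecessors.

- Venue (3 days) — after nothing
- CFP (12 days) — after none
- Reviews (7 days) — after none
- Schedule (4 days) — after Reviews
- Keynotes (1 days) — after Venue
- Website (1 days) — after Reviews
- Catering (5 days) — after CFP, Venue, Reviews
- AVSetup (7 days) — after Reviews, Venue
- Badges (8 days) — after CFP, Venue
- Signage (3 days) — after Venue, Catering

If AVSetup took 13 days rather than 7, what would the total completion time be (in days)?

20

Critical path before the change: CFP→Catering→Signage = 12+5+3 = 20 giving 20 days.
AVSetup is off the critical path — its longest chain is 14 days, giving 6 of slack.
The critical path is still CFP→Catering→Signage; finish is now 20 days.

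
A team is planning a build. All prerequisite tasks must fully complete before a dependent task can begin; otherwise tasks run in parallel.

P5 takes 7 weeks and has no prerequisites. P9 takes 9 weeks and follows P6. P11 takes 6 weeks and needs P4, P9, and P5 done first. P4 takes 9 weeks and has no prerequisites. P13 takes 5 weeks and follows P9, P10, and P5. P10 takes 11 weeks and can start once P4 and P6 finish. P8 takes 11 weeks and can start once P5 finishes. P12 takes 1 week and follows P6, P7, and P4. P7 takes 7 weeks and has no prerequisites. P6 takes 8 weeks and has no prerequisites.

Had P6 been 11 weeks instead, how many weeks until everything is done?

Actual critical path: P4→P10→P13 = 9+11+5 = 25 ⇒ 25 weeks.
The longest path through P6 is only 24 weeks, so P6 has float 1.
Now P6→P10→P13 = 11+11+5 = 27 is longest, so the finish becomes 27 weeks.

27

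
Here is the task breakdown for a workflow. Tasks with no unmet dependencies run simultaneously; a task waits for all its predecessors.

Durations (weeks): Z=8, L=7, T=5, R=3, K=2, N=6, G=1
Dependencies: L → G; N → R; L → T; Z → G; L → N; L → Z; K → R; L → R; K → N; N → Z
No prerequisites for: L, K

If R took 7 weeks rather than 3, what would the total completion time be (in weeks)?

22

As given, the longest chain is L→N→Z→G = 7+6+8+1 = 22, so the finish is 22 weeks.
The longest path through R is only 16 weeks, so R has float 6.
No other chain overtakes it, so the finish is 22 weeks.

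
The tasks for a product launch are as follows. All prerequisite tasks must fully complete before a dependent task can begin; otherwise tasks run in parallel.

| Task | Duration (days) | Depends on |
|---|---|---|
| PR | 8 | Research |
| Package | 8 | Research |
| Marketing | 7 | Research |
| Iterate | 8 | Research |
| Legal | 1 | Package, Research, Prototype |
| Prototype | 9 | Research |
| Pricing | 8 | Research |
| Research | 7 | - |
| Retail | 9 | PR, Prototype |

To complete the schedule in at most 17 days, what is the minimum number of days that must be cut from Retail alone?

Current finish: 25 days; target: 17.
Retail is on every critical path, so each day cut from Retail cuts the finish by one (this holds down to a finish of 17).
Need 25 − 17 = 8 days off Retail → Retail becomes 1 day, finish becomes 17.

8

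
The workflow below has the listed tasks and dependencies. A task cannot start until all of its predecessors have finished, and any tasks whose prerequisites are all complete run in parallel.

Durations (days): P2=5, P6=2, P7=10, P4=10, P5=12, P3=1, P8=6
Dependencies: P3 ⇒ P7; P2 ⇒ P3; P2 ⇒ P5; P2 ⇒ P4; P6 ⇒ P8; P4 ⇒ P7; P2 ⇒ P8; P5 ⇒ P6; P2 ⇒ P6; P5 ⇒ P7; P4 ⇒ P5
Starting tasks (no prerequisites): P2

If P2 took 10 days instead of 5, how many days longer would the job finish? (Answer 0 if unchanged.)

The binding path is P2→P4→P5→P7 = 5+10+12+10 = 37; finish at 37 days.
Since P2 is critical, the +5 change carries straight to that chain (now 42 days).
No other chain overtakes it, so the finish is 42 days.
Change in finish: 42 − 37 = +5 days.

5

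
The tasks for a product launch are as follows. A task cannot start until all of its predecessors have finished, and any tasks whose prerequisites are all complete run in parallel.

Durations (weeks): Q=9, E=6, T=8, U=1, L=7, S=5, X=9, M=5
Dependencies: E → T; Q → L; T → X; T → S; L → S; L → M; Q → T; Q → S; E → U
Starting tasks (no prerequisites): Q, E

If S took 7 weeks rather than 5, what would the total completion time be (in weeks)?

26

Actual critical path: Q→T→X = 9+8+9 = 26 ⇒ 26 weeks.
S has 4 weeks of float (longest path through it is 22).
The critical path is still Q→T→X; finish is now 26 weeks.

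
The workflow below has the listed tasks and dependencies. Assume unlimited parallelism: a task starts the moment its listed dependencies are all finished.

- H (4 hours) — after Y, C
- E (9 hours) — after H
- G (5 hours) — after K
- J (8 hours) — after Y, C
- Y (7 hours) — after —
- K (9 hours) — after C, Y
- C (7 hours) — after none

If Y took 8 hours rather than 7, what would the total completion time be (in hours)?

Baseline: Y→K→G = 7+9+5 = 21 → 21 hours.
Y is on the critical path; changing it to 8 makes that path 22 hours.
No other chain overtakes it, so the finish is 22 hours.

22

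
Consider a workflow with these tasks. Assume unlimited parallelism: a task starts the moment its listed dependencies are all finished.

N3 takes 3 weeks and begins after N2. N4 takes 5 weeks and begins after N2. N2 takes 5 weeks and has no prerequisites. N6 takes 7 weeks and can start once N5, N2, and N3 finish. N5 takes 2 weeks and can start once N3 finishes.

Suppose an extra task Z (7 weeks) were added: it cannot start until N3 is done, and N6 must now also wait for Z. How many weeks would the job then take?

Originally the job takes 17 weeks.
With Z inserted, N6 now waits for max(N5, N2, N3, Z).
New critical path: N2→N3→Z→N6 = 5+3+7+7 = 22 ⇒ 22 weeks.

22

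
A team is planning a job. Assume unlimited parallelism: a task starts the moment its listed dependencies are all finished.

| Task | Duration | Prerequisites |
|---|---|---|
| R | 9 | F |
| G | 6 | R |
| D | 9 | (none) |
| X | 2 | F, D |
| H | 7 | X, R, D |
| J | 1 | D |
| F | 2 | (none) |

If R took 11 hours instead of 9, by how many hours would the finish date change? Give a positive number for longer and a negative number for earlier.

Actual critical path: F→R→H = 2+9+7 = 18 ⇒ 18 hours.
Since R is critical, the +2 change carries straight to that chain (now 20 hours).
The critical path is still F→R→H; finish is now 20 hours.
Change in finish: 20 − 18 = +2 hours.

2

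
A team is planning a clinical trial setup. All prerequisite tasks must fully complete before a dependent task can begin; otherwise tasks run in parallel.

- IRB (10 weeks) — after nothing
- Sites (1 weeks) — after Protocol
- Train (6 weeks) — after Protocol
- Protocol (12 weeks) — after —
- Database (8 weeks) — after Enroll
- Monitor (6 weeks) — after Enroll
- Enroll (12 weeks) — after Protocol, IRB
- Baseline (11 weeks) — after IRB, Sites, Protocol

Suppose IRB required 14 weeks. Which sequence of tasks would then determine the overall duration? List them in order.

IRB, Enroll, Database

Actual critical path: Protocol→Enroll→Database = 12+12+8 = 32 ⇒ 32 weeks.
IRB has 2 weeks of float (longest path through it is 30).
New critical path: IRB→Enroll→Database = 14+12+8 = 34 ⇒ 34 weeks.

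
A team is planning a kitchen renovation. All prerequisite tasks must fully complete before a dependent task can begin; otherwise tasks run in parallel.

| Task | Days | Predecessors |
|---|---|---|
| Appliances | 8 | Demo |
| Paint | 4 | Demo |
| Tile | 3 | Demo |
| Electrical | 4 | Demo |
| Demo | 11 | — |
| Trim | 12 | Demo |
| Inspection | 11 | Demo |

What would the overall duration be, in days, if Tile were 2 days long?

The binding path is Demo→Trim = 11+12 = 23; finish at 23 days.
Tile has 9 days of float (longest path through it is 14).
The critical path is still Demo→Trim; finish is now 23 days.

23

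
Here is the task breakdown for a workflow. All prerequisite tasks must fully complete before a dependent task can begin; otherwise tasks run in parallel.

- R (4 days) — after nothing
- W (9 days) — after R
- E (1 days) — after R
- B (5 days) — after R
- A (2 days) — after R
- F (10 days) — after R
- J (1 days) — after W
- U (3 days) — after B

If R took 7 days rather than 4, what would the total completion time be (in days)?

17

Baseline: R→W→J = 4+9+1 = 14 → 14 days.
R is on the critical path; changing it to 7 makes that path 17 days.
No other chain overtakes it, so the finish is 17 days.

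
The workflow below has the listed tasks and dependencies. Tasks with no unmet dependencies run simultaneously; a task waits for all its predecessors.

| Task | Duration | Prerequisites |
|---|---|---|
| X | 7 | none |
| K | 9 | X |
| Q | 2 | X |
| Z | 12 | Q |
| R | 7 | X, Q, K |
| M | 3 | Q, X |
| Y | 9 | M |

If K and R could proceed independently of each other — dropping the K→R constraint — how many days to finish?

21

Original critical path: X→K→R = 7+9+7 = 23 ⇒ 23 days.
Without K→R, R's earliest start moves from 16 to 9.
After: X→Q→Z = 7+2+12 = 21 → 21 days.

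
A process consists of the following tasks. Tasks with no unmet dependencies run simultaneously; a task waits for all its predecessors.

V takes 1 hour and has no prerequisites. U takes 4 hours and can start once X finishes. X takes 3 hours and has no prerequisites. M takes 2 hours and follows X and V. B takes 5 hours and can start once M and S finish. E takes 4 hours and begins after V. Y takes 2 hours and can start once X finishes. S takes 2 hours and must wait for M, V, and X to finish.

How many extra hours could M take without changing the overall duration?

0

Critical path: X→M→S→B = 3+2+2+5 = 12, so the finish is 12 hours.
M finishes as early as 5 and must finish by 5.
Slack of M = 3 − 3 = 0 hours.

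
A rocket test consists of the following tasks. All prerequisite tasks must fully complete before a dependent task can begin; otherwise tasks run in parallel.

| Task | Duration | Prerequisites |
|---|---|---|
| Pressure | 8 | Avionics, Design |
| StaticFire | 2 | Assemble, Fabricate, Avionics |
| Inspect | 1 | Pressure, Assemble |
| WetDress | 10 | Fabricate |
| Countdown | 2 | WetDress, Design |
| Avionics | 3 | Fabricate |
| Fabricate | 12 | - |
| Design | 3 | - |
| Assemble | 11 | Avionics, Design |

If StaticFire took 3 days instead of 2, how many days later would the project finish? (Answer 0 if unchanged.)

Baseline: Fabricate→Avionics→Assemble→StaticFire = 12+3+11+2 = 28 → 28 days.
Since StaticFire is critical, the +1 change carries straight to that chain (now 29 days).
That remains the longest chain; total 29 days.
Change in finish: 29 − 28 = +1 days.

1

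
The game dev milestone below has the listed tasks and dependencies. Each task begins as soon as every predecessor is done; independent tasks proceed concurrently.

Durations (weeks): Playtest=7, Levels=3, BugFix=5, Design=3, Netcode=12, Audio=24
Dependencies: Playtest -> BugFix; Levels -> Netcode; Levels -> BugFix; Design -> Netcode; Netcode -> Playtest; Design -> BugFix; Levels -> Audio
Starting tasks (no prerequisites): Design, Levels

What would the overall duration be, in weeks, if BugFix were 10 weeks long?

32

As given, the longest chain is Design→Netcode→Playtest→BugFix = 3+12+7+5 = 27, so the finish is 27 weeks.
Since BugFix is critical, the +5 change carries straight to that chain (now 32 weeks).
The critical path is still Design→Netcode→Playtest→BugFix; finish is now 32 weeks.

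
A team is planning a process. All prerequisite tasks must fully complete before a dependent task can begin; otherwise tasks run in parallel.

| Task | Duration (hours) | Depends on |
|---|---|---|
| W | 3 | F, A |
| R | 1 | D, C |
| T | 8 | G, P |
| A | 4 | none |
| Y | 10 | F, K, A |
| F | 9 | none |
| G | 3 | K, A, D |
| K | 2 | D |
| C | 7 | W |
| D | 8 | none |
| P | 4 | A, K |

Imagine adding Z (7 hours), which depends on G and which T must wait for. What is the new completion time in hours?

28

Originally the project takes 22 hours.
With Z inserted, T now waits for max(G, P, Z).
New critical path: D→K→G→Z→T = 8+2+3+7+8 = 28 ⇒ 28 hours.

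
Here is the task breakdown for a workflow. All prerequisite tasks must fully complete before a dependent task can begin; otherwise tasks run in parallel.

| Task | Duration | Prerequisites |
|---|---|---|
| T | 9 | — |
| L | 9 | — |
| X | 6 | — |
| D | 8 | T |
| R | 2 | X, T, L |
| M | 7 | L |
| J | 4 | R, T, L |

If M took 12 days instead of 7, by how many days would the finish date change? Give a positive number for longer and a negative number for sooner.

Critical path before the change: T→D = 9+8 = 17 giving 17 days.
M is off the critical path — its longest chain is 16 days, giving 1 of slack.
The binding chain switches to L→M = 9+12 = 21; finish 21 days.
Change in finish: 21 − 17 = +4 days.

4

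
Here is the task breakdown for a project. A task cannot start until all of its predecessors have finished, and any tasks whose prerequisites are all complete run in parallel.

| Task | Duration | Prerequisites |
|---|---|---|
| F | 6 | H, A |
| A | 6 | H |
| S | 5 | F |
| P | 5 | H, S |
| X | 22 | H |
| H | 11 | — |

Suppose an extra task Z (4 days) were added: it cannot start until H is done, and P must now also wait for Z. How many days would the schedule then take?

33

Originally the schedule takes 33 days.
With Z inserted, P now waits for max(H, S, Z).
New critical path: H→A→F→S→P = 11+6+6+5+5 = 33 ⇒ 33 days.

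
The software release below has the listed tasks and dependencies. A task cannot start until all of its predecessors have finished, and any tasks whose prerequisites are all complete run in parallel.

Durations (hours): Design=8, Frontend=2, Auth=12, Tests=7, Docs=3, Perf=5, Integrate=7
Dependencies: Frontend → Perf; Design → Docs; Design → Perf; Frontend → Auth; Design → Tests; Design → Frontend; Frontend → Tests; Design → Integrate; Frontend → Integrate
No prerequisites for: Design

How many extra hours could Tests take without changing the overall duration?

5

The longest chain is Design→Frontend→Auth = 8+2+12 = 22; overall finish 22 hours.
Longest path through Tests: 17 hours (earliest finish 17, latest finish 22).
Float = 22 − 17 = 5.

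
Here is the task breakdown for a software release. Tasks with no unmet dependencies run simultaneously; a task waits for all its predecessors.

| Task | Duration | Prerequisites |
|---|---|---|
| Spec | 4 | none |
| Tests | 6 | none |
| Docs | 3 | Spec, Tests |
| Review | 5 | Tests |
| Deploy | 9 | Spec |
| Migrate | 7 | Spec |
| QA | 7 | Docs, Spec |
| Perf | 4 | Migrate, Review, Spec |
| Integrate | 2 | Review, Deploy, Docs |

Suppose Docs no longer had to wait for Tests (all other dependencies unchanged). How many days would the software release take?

15

Original critical path: Tests→Docs→QA = 6+3+7 = 16 ⇒ 16 days.
Without Tests→Docs, Docs's earliest start moves from 6 to 4.
The longest chain is now Spec→Deploy→Integrate = 4+9+2 = 15, so the software release takes 15 days.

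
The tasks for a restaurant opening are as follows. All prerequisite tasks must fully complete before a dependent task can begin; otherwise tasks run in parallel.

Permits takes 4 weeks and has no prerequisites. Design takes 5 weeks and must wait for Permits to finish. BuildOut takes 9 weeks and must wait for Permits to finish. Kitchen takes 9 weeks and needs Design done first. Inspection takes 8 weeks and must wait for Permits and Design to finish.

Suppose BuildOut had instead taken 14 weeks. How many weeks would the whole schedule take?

18

Baseline: Permits→Design→Kitchen = 4+5+9 = 18 → 18 weeks.
The longest path through BuildOut is only 13 weeks, so BuildOut has float 5.
That remains the longest chain; total 18 weeks.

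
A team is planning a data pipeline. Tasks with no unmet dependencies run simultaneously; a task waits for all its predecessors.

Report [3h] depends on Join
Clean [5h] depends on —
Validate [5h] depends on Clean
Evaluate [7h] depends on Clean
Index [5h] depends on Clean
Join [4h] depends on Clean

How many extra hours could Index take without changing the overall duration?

Critical path: Clean→Join→Report = 5+4+3 = 12, so the finish is 12 hours.
Index finishes as early as 10 and must finish by 12.
So Index can slip 12 − 10 = 2 hours.

2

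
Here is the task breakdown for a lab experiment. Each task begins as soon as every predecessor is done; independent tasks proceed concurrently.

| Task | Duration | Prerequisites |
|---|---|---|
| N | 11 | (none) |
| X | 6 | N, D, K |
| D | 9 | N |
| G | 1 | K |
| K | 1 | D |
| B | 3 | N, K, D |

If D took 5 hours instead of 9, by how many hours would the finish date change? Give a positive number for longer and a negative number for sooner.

As given, the longest chain is N→D→K→X = 11+9+1+6 = 27, so the finish is 27 hours.
D is on the critical path; changing it to 5 makes that path 23 hours.
The critical path is still N→D→K→X; finish is now 23 hours.
Change in finish: 23 − 27 = -4 hours.

-4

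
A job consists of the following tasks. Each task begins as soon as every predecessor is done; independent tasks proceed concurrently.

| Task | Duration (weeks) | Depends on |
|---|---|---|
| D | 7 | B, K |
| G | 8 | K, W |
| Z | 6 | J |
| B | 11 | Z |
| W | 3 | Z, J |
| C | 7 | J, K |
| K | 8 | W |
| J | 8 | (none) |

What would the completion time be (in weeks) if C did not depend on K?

33

Before: longest chain J→Z→W→K→G = 8+6+3+8+8 = 33, finish 33.
Without K→C, C's earliest start moves from 25 to 8.
New critical path: J→Z→W→K→G = 8+6+3+8+8 = 33 ⇒ 33 weeks.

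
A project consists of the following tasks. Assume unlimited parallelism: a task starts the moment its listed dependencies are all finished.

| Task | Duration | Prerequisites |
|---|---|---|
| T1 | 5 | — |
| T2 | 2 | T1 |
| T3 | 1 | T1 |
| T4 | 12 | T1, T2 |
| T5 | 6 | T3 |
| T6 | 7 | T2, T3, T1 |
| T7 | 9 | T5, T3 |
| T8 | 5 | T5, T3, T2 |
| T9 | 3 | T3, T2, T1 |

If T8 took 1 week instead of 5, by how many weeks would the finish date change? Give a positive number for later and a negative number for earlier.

As given, the longest chain is T1→T3→T5→T7 = 5+1+6+9 = 21, so the finish is 21 weeks.
T8 is off the critical path — its longest chain is 17 weeks, giving 4 of slack.
No other chain overtakes it, so the finish is 21 weeks.
Change in finish: 21 − 21 = +0 weeks.

0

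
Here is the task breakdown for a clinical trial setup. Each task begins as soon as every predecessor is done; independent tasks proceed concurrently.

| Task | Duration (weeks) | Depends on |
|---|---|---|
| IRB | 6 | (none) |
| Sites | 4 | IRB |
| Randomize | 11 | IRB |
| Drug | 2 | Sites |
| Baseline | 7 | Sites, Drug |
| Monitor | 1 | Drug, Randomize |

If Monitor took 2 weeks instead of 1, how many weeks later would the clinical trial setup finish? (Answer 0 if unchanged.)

0

Critical path before the change: IRB→Sites→Drug→Baseline = 6+4+2+7 = 19 giving 19 weeks.
Monitor has 1 week of float (longest path through it is 18).
No other chain overtakes it, so the finish is 19 weeks.
Change in finish: 19 − 19 = +0 weeks.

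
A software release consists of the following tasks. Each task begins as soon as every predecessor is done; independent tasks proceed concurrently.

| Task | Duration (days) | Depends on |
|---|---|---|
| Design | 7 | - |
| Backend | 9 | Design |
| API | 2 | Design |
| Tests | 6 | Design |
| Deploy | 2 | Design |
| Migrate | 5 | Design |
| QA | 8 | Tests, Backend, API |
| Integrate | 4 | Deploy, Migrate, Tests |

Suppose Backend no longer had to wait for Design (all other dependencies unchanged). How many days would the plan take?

21

Original critical path: Design→Backend→QA = 7+9+8 = 24 ⇒ 24 days.
Without Design→Backend, Backend's earliest start moves from 7 to 0.
New critical path: Design→Tests→QA = 7+6+8 = 21 ⇒ 21 days.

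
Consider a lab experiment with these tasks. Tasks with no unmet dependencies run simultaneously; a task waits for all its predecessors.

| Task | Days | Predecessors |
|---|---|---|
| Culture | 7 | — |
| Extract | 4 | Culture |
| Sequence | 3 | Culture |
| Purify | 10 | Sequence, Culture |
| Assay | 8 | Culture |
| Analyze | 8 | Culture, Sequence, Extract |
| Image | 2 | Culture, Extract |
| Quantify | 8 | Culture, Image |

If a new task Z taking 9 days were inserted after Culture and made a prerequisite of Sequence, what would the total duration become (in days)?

Originally the project takes 21 days.
With Z inserted, Sequence now waits for max(Culture, Z).
New critical path: Culture→Z→Sequence→Purify = 7+9+3+10 = 29 ⇒ 29 days.

29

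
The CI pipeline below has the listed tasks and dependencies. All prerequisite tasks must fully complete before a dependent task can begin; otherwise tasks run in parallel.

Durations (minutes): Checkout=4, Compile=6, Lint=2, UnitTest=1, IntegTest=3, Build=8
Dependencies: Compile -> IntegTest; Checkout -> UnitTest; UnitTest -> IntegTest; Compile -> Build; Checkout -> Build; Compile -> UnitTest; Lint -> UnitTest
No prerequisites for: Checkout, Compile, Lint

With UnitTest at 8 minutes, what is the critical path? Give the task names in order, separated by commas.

Baseline: Compile→Build = 6+8 = 14 → 14 minutes.
UnitTest is off the critical path — its longest chain is 10 minutes, giving 4 of slack.
The binding chain switches to Compile→UnitTest→IntegTest = 6+8+3 = 17; finish 17 minutes.

Compile, UnitTest, IntegTest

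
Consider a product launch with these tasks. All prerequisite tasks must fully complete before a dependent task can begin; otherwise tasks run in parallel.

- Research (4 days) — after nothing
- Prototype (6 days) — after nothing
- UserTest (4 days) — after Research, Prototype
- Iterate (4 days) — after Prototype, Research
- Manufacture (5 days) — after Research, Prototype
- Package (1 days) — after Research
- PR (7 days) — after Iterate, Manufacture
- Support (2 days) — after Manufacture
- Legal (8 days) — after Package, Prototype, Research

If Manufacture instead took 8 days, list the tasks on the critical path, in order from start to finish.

Prototype, Manufacture, PR

Critical path before the change: Prototype→Manufacture→PR = 6+5+7 = 18 giving 18 days.
Manufacture lies on that path, so at 8 days the path becomes 21 days.
The critical path is still Prototype→Manufacture→PR; finish is now 21 days.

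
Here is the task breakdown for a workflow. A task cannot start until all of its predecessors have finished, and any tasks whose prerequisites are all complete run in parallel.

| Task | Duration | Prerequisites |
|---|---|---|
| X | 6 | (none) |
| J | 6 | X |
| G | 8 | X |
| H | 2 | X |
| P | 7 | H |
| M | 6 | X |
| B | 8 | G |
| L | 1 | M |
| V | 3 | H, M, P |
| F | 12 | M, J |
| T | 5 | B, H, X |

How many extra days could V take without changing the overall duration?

9

The longest chain is X→G→B→T = 6+8+8+5 = 27; overall finish 27 days.
Longest path through V: 18 days (earliest finish 18, latest finish 27).
Slack of V = 24 − 15 = 9 days.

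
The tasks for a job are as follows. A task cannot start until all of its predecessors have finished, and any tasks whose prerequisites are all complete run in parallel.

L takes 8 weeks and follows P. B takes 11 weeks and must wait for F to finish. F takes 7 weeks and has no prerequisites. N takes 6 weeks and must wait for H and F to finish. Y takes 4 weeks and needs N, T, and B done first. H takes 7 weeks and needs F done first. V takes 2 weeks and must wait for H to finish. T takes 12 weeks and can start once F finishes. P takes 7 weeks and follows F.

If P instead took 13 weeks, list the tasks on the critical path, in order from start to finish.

Critical path before the change: F→H→N→Y = 7+7+6+4 = 24 giving 24 weeks.
P has 2 weeks of float (longest path through it is 22).
Now F→P→L = 7+13+8 = 28 is longest, so the finish becomes 28 weeks.

F, P, L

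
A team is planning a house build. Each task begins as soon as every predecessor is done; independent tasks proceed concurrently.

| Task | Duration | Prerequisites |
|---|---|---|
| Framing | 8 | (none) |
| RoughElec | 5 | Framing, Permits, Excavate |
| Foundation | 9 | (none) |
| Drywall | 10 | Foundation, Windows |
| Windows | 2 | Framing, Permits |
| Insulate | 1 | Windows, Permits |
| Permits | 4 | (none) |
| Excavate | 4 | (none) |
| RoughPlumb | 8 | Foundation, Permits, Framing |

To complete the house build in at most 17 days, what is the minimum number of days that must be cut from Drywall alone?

3

Current finish: 20 days; target: 17.
Drywall is on every critical path, so each day cut from Drywall cuts the finish by one (this holds down to a finish of 17).
Need 20 − 17 = 3 days off Drywall → Drywall becomes 7 days, finish becomes 17.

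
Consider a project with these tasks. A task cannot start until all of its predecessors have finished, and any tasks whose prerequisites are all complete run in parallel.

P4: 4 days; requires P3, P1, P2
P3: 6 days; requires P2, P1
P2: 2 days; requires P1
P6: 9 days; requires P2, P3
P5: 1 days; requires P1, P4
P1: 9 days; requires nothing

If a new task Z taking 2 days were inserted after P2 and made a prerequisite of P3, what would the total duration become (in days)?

Originally the schedule takes 26 days.
With Z inserted, P3 now waits for max(P2, P1, Z).
New critical path: P1→P2→Z→P3→P6 = 9+2+2+6+9 = 28 ⇒ 28 days.

28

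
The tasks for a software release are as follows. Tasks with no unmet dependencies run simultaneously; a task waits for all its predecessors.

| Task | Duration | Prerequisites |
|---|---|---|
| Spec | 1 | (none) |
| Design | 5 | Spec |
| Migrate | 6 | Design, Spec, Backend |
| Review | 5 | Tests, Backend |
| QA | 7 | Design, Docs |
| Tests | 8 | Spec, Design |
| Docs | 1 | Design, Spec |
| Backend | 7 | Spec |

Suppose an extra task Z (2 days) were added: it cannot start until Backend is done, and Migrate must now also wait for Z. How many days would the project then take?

Originally the project takes 19 days.
With Z inserted, Migrate now waits for max(Design, Spec, Backend, Z).
New critical path: Spec→Design→Tests→Review = 1+5+8+5 = 19 ⇒ 19 days.

19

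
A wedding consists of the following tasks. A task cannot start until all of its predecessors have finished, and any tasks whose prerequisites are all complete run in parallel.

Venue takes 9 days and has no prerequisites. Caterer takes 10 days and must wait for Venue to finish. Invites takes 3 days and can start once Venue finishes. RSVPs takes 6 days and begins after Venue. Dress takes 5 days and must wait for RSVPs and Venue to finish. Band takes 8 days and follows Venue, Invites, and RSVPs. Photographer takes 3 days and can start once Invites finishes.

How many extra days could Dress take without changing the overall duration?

3

Critical path: Venue→RSVPs→Band = 9+6+8 = 23, so the finish is 23 days.
The longest chain containing Dress totals 20 days.
Float = 23 − 20 = 3.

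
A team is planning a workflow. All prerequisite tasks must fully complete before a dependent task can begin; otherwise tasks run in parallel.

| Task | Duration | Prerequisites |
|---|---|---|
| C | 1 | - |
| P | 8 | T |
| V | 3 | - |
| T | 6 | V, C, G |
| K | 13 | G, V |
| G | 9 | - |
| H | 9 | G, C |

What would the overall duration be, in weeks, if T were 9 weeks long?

26

Critical path before the change: G→T→P = 9+6+8 = 23 giving 23 weeks.
T lies on that path, so at 9 weeks the path becomes 26 weeks.
That remains the longest chain; total 26 weeks.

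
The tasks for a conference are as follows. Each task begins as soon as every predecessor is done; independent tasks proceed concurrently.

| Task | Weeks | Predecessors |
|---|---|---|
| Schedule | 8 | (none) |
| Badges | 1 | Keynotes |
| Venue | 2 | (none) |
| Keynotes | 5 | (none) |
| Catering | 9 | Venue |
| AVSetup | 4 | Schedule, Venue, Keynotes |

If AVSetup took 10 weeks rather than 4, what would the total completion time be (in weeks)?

18

Actual critical path: Schedule→AVSetup = 8+4 = 12 ⇒ 12 weeks.
AVSetup is on the critical path; changing it to 10 makes that path 18 weeks.
That remains the longest chain; total 18 weeks.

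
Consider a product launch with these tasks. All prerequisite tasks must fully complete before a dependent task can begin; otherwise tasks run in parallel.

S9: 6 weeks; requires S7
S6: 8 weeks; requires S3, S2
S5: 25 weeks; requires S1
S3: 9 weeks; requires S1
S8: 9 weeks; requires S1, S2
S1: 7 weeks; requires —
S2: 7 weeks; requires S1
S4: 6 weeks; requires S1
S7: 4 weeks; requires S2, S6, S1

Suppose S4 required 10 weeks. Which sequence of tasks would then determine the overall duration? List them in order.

Critical path before the change: S1→S3→S6→S7→S9 = 7+9+8+4+6 = 34 giving 34 weeks.
S4 has 21 weeks of float (longest path through it is 13).
The critical path is still S1→S3→S6→S7→S9; finish is now 34 weeks.

S1, S3, S6, S7, S9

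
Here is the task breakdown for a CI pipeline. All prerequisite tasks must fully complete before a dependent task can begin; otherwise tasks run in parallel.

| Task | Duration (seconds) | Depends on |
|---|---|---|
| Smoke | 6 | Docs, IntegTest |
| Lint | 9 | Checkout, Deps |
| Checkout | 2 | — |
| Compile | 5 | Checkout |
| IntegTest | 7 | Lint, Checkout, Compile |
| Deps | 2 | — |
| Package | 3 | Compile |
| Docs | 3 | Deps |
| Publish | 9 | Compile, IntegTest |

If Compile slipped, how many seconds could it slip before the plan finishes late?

Critical path: Checkout→Lint→IntegTest→Publish = 2+9+7+9 = 27, so the finish is 27 seconds.
Longest path through Compile: 23 seconds (earliest finish 7, latest finish 11).
Float = 27 − 23 = 4.

4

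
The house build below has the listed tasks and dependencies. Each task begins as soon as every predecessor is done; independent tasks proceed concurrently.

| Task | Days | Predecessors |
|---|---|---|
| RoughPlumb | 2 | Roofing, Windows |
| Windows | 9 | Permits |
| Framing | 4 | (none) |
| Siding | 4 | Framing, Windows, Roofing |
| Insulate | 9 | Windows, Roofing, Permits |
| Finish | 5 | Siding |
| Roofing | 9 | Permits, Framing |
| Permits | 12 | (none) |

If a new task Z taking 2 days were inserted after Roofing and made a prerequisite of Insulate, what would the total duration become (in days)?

32

Originally the plan takes 30 days.
With Z inserted, Insulate now waits for max(Windows, Roofing, Permits, Z).
New critical path: Permits→Roofing→Z→Insulate = 12+9+2+9 = 32 ⇒ 32 days.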